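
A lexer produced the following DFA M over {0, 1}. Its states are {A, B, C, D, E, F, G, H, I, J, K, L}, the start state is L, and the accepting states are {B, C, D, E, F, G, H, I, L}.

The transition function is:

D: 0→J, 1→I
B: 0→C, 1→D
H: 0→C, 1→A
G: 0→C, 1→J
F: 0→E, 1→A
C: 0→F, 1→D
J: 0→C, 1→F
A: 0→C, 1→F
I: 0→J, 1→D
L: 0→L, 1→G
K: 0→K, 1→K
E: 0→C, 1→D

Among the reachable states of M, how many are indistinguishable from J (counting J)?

Reachable states from the start: {A,C,D,E,F,G,I,J,L}. Unreachable: {B,H,K} — drop them.
Start with accepting vs non-accepting: {C,D,E,F,G,I,L} | {A,J}.
On input 0, block {C,D,E,F,G,I,L} splits into {C,E,F,G,L} and {D,I}.
Refine {C,E,F,G,L} on symbol 1: members go to different blocks, giving {C,E} and {F,G} and {L}.
Refine {C,E} on symbol 0: members go to different blocks, giving {C} and {E}.
Refine {F,G} on symbol 0: members go to different blocks, giving {F} and {G}.
No further refinement is possible. Final partition (7 blocks): {C} | {A,J} | {D,I} | {F} | {L} | {E} | {G}.
State J belongs to the block {A,J}, which has 2 states.

2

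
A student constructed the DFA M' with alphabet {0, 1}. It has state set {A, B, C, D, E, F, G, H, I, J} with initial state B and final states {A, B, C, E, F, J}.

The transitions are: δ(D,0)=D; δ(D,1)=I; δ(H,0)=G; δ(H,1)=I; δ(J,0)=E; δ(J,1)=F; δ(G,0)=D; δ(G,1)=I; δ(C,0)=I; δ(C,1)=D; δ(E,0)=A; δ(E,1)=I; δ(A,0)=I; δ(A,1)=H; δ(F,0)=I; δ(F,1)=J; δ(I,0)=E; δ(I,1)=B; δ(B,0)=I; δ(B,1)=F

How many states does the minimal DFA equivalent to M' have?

Reachable states from the start: {A,B,D,E,F,G,H,I,J}. Unreachable: {C} — drop them.
Initial partition by acceptance: {A,B,E,F,J} | {D,G,H,I}.
Refine {A,B,E,F,J} on symbol 0: members go to different blocks, giving {A,B,F} and {E,J}.
Split {A,B,F} by δ(·,1) → {A} and {B} and {F}.
Split {D,G,H,I} by δ(·,0) → {D,G,H} and {I}.
Split {E,J} by δ(·,0) → {E} and {J}.
The partition is now stable with 7 blocks: {A} | {D,G,H} | {E} | {B} | {F} | {I} | {J}.

7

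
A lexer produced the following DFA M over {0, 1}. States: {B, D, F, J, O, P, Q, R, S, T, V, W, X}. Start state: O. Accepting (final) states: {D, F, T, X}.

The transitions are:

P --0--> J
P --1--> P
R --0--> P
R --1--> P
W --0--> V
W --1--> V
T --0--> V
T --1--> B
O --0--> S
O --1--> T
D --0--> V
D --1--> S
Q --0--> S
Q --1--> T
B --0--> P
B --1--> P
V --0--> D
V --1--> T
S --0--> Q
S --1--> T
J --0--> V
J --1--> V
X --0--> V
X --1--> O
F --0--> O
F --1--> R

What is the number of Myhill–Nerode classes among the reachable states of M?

7

Reachable states from the start: {B,D,J,O,P,Q,S,T,V}. Unreachable: {F,R,W,X} — drop them.
Start with accepting vs non-accepting: {D,T} | {B,J,O,P,Q,S,V}.
On input 0, block {B,J,O,P,Q,S,V} splits into {B,J,O,P,Q,S} and {V}.
Refine {B,J,O,P,Q,S} on symbol 0: members go to different blocks, giving {B,O,P,Q,S} and {J}.
Split {B,O,P,Q,S} by δ(·,0) → {B,O,Q,S} and {P}.
On input 0, block {B,O,Q,S} splits into {O,Q,S} and {B}.
On input 1, block {D,T} splits into {D} and {T}.
Stable partition: {D} | {O,Q,S} | {V} | {J} | {P} | {B} | {T} — 7 equivalence classes.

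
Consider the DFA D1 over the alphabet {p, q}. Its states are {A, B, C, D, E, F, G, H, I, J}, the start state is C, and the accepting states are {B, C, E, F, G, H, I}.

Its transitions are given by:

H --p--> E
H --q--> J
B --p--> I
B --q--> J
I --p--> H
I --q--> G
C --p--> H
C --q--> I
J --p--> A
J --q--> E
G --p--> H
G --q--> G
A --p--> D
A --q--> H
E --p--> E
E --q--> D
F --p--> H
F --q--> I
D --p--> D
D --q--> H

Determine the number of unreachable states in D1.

Starting at C and following transitions, the reachable set is {A, C, D, E, G, H, I, J}. That leaves B, F unreachable — 2 in total.

2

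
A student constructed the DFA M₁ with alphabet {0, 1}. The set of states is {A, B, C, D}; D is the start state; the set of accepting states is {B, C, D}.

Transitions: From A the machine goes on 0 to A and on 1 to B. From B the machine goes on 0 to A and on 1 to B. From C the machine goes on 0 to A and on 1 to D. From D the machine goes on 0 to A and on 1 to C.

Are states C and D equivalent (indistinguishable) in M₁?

P0 = {B,C,D} | {A}.
The partition is now stable with 2 blocks: {B,C,D} | {A}.
C and D lie in the same block of the stable partition, so they are equivalent — no string distinguishes them.

Yes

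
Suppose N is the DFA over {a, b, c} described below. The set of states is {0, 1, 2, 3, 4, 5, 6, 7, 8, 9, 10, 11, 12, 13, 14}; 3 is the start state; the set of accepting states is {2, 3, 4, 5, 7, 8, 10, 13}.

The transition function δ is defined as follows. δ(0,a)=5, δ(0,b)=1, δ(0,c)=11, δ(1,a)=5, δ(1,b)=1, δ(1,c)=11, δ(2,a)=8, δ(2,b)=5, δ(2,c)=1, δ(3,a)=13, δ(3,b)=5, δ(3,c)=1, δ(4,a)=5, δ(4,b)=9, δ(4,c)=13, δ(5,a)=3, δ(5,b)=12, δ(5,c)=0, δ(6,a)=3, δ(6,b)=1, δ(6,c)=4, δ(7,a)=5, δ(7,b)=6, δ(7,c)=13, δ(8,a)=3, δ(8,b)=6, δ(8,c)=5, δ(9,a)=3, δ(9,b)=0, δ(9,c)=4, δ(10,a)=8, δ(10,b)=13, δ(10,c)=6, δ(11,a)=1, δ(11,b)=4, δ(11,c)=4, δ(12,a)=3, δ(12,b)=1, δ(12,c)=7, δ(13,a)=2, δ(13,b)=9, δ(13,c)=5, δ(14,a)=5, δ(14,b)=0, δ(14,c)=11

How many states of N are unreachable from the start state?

BFS from 3 reaches {0, 1, 2, 3, 4, 5, 6, 7, 8, 9, 11, 12, 13}; the 2 state(s) 10, 14 are never visited.

2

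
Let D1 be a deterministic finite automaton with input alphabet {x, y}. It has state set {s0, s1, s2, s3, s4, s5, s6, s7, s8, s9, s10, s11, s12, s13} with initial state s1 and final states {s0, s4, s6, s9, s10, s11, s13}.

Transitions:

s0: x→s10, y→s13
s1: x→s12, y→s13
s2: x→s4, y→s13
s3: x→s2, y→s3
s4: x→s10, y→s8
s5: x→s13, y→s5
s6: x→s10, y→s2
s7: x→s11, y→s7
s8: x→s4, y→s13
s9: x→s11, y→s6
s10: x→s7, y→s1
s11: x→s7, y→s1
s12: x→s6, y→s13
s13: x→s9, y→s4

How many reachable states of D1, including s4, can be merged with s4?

2

First remove the unreachable states {s0,s3,s5}; 11 states remain.
P0 = {s4,s6,s9,s10,s11,s13} | {s1,s2,s7,s8,s12}.
Refine {s4,s6,s9,s10,s11,s13} on symbol x: members go to different blocks, giving {s4,s6,s9,s13} and {s10,s11}.
Split {s4,s6,s9,s13} by δ(·,x) → {s4,s6,s9} and {s13}.
Refine {s4,s6,s9} on symbol y: members go to different blocks, giving {s4,s6} and {s9}.
On input x, block {s1,s2,s7,s8,s12} splits into {s2,s8,s12} and {s1} and {s7}.
Stable partition: {s4,s6} | {s2,s8,s12} | {s10,s11} | {s13} | {s9} | {s1} | {s7} — 7 equivalence classes.
State s4 belongs to the block {s4,s6}, which has 2 states.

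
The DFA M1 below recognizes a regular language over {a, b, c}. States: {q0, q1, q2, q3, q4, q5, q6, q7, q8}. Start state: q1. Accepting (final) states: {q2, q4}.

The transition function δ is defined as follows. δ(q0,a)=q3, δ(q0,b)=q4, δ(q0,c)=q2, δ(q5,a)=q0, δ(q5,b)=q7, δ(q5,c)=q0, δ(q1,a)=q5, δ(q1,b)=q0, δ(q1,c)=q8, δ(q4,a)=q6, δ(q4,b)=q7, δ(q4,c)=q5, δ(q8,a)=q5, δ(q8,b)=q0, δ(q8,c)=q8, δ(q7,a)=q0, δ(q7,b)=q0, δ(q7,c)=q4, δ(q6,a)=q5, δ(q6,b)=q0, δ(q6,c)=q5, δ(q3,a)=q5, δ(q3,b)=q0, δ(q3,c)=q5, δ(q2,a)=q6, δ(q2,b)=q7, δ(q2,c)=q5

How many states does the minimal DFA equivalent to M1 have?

All states are reachable from the start state.
Start with accepting vs non-accepting: {q2,q4} | {q0,q1,q3,q5,q6,q7,q8}.
Split {q0,q1,q3,q5,q6,q7,q8} by δ(·,b) → {q1,q3,q5,q6,q7,q8} and {q0}.
Refine {q1,q3,q5,q6,q7,q8} on symbol a: members go to different blocks, giving {q1,q3,q6,q8} and {q5,q7}.
Refine {q1,q3,q6,q8} on symbol c: members go to different blocks, giving {q1,q8} and {q3,q6}.
Split {q5,q7} by δ(·,b) → {q5} and {q7}.
Stable partition: {q2,q4} | {q1,q8} | {q0} | {q5} | {q3,q6} | {q7} — 6 equivalence classes.

6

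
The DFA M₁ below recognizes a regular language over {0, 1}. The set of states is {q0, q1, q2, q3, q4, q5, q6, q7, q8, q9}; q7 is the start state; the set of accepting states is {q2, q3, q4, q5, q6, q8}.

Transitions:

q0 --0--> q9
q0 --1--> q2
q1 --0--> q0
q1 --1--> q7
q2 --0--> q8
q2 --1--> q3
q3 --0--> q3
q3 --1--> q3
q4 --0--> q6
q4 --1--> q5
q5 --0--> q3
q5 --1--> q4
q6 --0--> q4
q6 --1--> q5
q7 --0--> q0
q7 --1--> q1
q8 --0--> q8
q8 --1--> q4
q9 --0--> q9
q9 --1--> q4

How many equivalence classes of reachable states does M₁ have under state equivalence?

Initial partition by acceptance: {q2,q3,q4,q5,q6,q8} | {q0,q1,q7,q9}.
On input 1, block {q0,q1,q7,q9} splits into {q0,q9} and {q1,q7}.
No further refinement is possible. Final partition (3 blocks): {q2,q3,q4,q5,q6,q8} | {q0,q9} | {q1,q7}.

3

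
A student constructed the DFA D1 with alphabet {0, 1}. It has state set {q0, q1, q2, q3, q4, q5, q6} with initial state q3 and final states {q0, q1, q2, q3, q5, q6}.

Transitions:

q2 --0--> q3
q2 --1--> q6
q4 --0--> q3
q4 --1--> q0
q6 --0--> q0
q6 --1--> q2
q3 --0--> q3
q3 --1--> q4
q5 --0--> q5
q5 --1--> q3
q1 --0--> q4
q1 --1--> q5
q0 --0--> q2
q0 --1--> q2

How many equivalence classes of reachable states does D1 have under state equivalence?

Reachable states from the start: {q0,q2,q3,q4,q6}. Unreachable: {q1,q5} — drop them.
Initial partition by acceptance: {q0,q2,q3,q6} | {q4}.
Refine {q0,q2,q3,q6} on symbol 1: members go to different blocks, giving {q0,q2,q6} and {q3}.
On input 0, block {q0,q2,q6} splits into {q0,q6} and {q2}.
Split {q0,q6} by δ(·,0) → {q0} and {q6}.
No further refinement is possible. Final partition (5 blocks): {q0} | {q4} | {q3} | {q2} | {q6}.

5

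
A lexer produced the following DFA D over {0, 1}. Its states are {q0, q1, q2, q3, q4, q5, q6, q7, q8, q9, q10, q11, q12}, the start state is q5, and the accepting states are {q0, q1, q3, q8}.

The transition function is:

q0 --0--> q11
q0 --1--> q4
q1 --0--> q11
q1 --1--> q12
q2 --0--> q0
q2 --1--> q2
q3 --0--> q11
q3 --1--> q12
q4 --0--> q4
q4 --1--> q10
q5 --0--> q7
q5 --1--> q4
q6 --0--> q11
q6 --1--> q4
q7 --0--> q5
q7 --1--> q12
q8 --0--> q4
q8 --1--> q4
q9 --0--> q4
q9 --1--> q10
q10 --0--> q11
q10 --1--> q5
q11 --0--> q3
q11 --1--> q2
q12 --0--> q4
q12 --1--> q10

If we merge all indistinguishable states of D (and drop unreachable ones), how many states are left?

5

Reachable states from the start: {q0,q2,q3,q4,q5,q7,q10,q11,q12}. Unreachable: {q1,q6,q8,q9} — drop them.
Initial partition by acceptance: {q0,q3} | {q2,q4,q5,q7,q10,q11,q12}.
On input 0, block {q2,q4,q5,q7,q10,q11,q12} splits into {q4,q5,q7,q10,q12} and {q2,q11}.
Split {q4,q5,q7,q10,q12} by δ(·,0) → {q4,q5,q7,q12} and {q10}.
On input 1, block {q4,q5,q7,q12} splits into {q4,q12} and {q5,q7}.
Stable partition: {q0,q3} | {q4,q12} | {q2,q11} | {q10} | {q5,q7} — 5 equivalence classes.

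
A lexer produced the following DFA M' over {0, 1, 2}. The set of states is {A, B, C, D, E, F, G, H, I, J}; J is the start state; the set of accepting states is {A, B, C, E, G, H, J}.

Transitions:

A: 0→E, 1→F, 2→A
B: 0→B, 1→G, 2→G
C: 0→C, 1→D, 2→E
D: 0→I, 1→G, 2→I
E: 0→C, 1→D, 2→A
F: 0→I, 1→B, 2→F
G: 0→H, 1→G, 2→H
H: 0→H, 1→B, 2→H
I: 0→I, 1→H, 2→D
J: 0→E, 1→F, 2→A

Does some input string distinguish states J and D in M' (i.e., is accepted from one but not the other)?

Every state is reachable, so we keep all 10.
Start with accepting vs non-accepting: {A,B,C,E,G,H,J} | {D,F,I}.
Split {A,B,C,E,G,H,J} by δ(·,1) → {A,C,E,J} and {B,G,H}.
The partition is now stable with 3 blocks: {A,C,E,J} | {D,F,I} | {B,G,H}.
J and D end up in different blocks, so they are distinguishable. For instance, the string 'ε' is accepted from only J.

Yes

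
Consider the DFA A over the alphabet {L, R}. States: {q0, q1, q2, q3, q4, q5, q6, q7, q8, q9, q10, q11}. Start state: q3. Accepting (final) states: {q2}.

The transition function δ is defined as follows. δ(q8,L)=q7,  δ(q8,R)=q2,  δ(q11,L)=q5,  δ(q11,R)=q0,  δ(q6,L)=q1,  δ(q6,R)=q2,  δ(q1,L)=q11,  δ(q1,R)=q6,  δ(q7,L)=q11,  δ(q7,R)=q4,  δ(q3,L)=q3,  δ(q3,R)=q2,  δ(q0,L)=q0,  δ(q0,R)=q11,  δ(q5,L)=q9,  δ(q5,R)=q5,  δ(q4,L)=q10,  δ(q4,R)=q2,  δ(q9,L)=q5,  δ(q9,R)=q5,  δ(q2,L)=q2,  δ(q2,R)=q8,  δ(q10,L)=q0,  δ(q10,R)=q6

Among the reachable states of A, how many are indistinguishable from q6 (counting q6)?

Every state is reachable, so we keep all 12.
Start with accepting vs non-accepting: {q2} | {q0,q1,q3,q4,q5,q6,q7,q8,q9,q10,q11}.
Split {q0,q1,q3,q4,q5,q6,q7,q8,q9,q10,q11} by δ(·,R) → {q0,q1,q5,q7,q9,q10,q11} and {q3,q4,q6,q8}.
Split {q0,q1,q5,q7,q9,q10,q11} by δ(·,R) → {q0,q5,q9,q11} and {q1,q7,q10}.
Refine {q3,q4,q6,q8} on symbol L: members go to different blocks, giving {q4,q6,q8} and {q3}.
No further refinement is possible. Final partition (5 blocks): {q2} | {q0,q5,q9,q11} | {q4,q6,q8} | {q1,q7,q10} | {q3}.
The equivalence class containing q6 is {q4,q6,q8}, of size 3.

3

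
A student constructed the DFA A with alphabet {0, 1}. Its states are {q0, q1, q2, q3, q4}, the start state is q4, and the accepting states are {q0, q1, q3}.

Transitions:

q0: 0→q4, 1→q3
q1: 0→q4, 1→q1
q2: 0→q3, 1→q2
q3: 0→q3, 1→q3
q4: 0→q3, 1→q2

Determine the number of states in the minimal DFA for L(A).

2

Reachable states from the start: {q2,q3,q4}. Unreachable: {q0,q1} — drop them.
Start with accepting vs non-accepting: {q3} | {q2,q4}.
The partition is now stable with 2 blocks: {q3} | {q2,q4}.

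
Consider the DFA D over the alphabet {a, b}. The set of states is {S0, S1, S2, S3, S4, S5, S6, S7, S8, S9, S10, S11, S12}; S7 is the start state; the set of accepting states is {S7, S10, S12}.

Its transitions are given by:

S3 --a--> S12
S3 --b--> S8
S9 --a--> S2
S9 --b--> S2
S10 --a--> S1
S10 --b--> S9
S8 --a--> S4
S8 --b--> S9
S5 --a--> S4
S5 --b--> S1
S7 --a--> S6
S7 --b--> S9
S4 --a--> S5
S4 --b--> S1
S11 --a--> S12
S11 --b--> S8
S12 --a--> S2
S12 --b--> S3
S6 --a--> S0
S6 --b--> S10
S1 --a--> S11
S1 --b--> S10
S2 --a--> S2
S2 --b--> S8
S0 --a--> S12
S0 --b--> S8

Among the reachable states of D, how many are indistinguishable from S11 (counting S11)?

P0 = {S7,S10,S12} | {S0,S1,S2,S3,S4,S5,S6,S8,S9,S11}.
Split {S0,S1,S2,S3,S4,S5,S6,S8,S9,S11} by δ(·,a) → {S1,S2,S4,S5,S6,S8,S9} and {S0,S3,S11}.
Refine {S7,S10,S12} on symbol b: members go to different blocks, giving {S7,S10} and {S12}.
Refine {S1,S2,S4,S5,S6,S8,S9} on symbol a: members go to different blocks, giving {S2,S4,S5,S8,S9} and {S1,S6}.
Split {S2,S4,S5,S8,S9} by δ(·,b) → {S2,S8,S9} and {S4,S5}.
Split {S2,S8,S9} by δ(·,a) → {S2,S9} and {S8}.
On input b, block {S2,S9} splits into {S2} and {S9}.
The partition is now stable with 8 blocks: {S7,S10} | {S2} | {S0,S3,S11} | {S12} | {S1,S6} | {S4,S5} | {S8} | {S9}.
The equivalence class containing S11 is {S0,S3,S11}, of size 3.

3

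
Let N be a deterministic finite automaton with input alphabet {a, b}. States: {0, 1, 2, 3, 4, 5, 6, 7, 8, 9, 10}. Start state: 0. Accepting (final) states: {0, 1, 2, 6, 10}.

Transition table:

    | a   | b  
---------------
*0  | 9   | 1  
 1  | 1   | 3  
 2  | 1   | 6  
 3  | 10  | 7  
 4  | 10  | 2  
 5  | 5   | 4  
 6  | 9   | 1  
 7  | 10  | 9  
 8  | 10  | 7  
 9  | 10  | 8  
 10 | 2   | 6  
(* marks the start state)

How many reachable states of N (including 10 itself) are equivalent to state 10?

Reachable states from the start: {0,1,2,3,6,7,8,9,10}. Unreachable: {4,5} — drop them.
Initial partition by acceptance: {0,1,2,6,10} | {3,7,8,9}.
On input a, block {0,1,2,6,10} splits into {1,2,10} and {0,6}.
Split {1,2,10} by δ(·,b) → {2,10} and {1}.
Split {2,10} by δ(·,a) → {2} and {10}.
The partition is now stable with 5 blocks: {2} | {3,7,8,9} | {0,6} | {1} | {10}.
State 10 belongs to the block {10}, which has 1 states.

1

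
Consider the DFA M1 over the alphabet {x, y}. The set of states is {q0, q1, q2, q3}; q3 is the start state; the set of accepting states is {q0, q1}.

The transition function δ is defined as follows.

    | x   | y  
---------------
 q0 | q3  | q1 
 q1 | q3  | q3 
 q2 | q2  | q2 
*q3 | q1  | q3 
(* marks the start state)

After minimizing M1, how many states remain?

2

States {q0,q2} cannot be reached from the start state, so discard them.
Start with accepting vs non-accepting: {q1} | {q3}.
The partition is now stable with 2 blocks: {q1} | {q3}.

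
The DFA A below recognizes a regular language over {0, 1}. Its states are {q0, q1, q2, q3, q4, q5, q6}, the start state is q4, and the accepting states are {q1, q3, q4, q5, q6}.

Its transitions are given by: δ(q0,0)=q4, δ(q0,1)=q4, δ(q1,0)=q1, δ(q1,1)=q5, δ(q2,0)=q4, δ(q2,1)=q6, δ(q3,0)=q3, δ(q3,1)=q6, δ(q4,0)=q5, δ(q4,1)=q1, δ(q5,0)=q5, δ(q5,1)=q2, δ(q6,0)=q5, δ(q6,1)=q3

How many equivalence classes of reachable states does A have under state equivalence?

6

First remove the unreachable states {q0}; 6 states remain.
P0 = {q1,q3,q4,q5,q6} | {q2}.
Split {q1,q3,q4,q5,q6} by δ(·,1) → {q1,q3,q4,q6} and {q5}.
Refine {q1,q3,q4,q6} on symbol 0: members go to different blocks, giving {q1,q3} and {q4,q6}.
Split {q1,q3} by δ(·,1) → {q1} and {q3}.
Refine {q4,q6} on symbol 1: members go to different blocks, giving {q4} and {q6}.
No further refinement is possible. Final partition (6 blocks): {q1} | {q2} | {q5} | {q4} | {q3} | {q6}.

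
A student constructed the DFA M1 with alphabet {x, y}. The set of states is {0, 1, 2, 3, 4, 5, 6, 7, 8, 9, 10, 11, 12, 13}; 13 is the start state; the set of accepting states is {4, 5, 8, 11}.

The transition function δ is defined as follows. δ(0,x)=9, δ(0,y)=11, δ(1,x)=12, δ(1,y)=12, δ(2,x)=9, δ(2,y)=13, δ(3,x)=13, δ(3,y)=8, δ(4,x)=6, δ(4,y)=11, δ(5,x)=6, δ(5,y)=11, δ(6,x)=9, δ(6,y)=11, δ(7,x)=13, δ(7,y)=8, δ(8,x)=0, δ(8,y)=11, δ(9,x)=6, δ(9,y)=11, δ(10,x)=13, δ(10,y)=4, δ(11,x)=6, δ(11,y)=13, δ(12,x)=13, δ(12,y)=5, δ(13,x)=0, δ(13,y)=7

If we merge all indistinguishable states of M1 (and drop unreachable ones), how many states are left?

First remove the unreachable states {1,2,3,4,5,10,12}; 7 states remain.
P0 = {8,11} | {0,6,7,9,13}.
On input y, block {8,11} splits into {8} and {11}.
On input y, block {0,6,7,9,13} splits into {0,6,9} and {7} and {13}.
The partition is now stable with 5 blocks: {8} | {0,6,9} | {11} | {7} | {13}.

5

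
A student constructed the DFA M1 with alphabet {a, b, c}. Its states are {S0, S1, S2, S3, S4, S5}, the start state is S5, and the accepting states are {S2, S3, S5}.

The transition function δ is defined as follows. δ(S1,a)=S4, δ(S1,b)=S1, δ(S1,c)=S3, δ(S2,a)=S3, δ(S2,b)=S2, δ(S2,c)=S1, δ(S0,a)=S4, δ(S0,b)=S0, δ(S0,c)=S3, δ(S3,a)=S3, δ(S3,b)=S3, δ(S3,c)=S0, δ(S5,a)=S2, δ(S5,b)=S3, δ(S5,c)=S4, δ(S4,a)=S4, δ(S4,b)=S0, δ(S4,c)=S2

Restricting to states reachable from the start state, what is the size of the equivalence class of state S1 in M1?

P0 = {S2,S3,S5} | {S0,S1,S4}.
No further refinement is possible. Final partition (2 blocks): {S2,S3,S5} | {S0,S1,S4}.
State S1 belongs to the block {S0,S1,S4}, which has 3 states.

3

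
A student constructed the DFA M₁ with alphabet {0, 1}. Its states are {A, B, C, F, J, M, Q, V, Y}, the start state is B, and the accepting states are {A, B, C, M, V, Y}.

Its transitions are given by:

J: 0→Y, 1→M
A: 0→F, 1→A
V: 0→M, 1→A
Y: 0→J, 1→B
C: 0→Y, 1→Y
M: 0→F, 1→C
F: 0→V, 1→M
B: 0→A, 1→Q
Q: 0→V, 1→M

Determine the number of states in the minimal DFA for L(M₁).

All states are reachable from the start state.
P0 = {A,B,C,M,V,Y} | {F,J,Q}.
Split {A,B,C,M,V,Y} by δ(·,0) → {B,C,V} and {A,M,Y}.
Split {B,C,V} by δ(·,1) → {C,V} and {B}.
On input 0, block {F,J,Q} splits into {F,Q} and {J}.
Refine {A,M,Y} on symbol 0: members go to different blocks, giving {A,M} and {Y}.
Split {C,V} by δ(·,0) → {C} and {V}.
Split {A,M} by δ(·,1) → {A} and {M}.
Stable partition: {C} | {F,Q} | {A} | {B} | {J} | {Y} | {V} | {M} — 8 equivalence classes.

8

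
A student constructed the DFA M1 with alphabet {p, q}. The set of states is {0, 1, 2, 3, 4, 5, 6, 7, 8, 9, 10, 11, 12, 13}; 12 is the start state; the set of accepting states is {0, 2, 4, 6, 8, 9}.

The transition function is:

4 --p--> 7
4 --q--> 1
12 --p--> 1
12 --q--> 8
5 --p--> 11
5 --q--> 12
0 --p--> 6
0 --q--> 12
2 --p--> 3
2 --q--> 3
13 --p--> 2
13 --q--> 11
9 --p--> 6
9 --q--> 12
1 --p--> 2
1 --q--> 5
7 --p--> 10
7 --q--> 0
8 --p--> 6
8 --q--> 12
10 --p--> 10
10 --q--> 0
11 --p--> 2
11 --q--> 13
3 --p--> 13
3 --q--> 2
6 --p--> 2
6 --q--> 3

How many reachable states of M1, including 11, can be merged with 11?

2

First remove the unreachable states {0,4,7,9,10}; 9 states remain.
P0 = {2,6,8} | {1,3,5,11,12,13}.
Split {2,6,8} by δ(·,p) → {6,8} and {2}.
Split {6,8} by δ(·,p) → {6} and {8}.
Split {1,3,5,11,12,13} by δ(·,p) → {1,11,13} and {3,5,12}.
On input q, block {1,11,13} splits into {11,13} and {1}.
Split {3,5,12} by δ(·,p) → {3,5} and {12}.
Split {3,5} by δ(·,q) → {3} and {5}.
The partition is now stable with 8 blocks: {6} | {11,13} | {2} | {8} | {3} | {1} | {12} | {5}.
State 11 belongs to the block {11,13}, which has 2 states.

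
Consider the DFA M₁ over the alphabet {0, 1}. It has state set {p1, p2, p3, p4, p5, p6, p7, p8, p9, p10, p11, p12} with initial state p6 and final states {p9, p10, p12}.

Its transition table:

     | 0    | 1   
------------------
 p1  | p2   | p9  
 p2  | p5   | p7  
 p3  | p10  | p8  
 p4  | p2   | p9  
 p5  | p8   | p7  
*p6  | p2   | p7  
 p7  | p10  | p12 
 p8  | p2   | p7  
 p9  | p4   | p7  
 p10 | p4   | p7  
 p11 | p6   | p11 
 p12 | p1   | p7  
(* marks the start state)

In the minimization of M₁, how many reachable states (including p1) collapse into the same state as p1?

Reachable states from the start: {p1,p2,p4,p5,p6,p7,p8,p9,p10,p12}. Unreachable: {p3,p11} — drop them.
Initial partition by acceptance: {p9,p10,p12} | {p1,p2,p4,p5,p6,p7,p8}.
Refine {p1,p2,p4,p5,p6,p7,p8} on symbol 0: members go to different blocks, giving {p1,p2,p4,p5,p6,p8} and {p7}.
On input 1, block {p1,p2,p4,p5,p6,p8} splits into {p2,p5,p6,p8} and {p1,p4}.
Stable partition: {p9,p10,p12} | {p2,p5,p6,p8} | {p7} | {p1,p4} — 4 equivalence classes.
State p1 belongs to the block {p1,p4}, which has 2 states.

2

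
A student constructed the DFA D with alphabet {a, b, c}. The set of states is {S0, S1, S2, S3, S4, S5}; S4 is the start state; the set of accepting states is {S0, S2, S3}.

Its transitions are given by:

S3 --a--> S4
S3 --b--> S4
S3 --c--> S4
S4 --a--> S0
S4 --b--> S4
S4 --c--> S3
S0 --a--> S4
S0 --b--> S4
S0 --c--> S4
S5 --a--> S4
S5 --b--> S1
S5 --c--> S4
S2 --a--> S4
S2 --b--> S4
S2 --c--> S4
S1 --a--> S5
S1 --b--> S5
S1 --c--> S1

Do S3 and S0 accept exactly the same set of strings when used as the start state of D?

Reachable states from the start: {S0,S3,S4}. Unreachable: {S1,S2,S5} — drop them.
Initial partition by acceptance: {S0,S3} | {S4}.
Stable partition: {S0,S3} | {S4} — 2 equivalence classes.
S3 and S0 lie in the same block of the stable partition, so they are equivalent — no string distinguishes them.

Yes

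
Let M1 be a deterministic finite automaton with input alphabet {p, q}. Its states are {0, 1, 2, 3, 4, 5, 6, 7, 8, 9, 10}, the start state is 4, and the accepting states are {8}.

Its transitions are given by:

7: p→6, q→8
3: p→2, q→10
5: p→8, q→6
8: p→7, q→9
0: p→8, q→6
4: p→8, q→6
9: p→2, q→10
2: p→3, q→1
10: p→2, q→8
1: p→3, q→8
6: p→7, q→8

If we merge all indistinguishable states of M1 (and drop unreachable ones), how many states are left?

States {0,5} cannot be reached from the start state, so discard them.
Start with accepting vs non-accepting: {8} | {1,2,3,4,6,7,9,10}.
Refine {1,2,3,4,6,7,9,10} on symbol p: members go to different blocks, giving {1,2,3,6,7,9,10} and {4}.
Split {1,2,3,6,7,9,10} by δ(·,q) → {1,6,7,10} and {2,3,9}.
Refine {1,6,7,10} on symbol p: members go to different blocks, giving {1,10} and {6,7}.
The partition is now stable with 5 blocks: {8} | {1,10} | {4} | {2,3,9} | {6,7}.

5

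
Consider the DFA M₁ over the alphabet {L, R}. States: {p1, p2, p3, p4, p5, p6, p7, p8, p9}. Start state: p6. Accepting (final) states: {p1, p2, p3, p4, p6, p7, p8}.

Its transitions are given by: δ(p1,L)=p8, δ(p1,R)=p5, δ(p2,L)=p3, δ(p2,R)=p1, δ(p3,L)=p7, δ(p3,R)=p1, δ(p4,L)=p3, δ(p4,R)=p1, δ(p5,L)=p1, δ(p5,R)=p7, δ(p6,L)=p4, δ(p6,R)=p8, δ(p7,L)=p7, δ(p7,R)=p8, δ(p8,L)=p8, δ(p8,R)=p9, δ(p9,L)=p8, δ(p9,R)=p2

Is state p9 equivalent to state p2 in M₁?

Start with accepting vs non-accepting: {p1,p2,p3,p4,p6,p7,p8} | {p5,p9}.
On input R, block {p1,p2,p3,p4,p6,p7,p8} splits into {p2,p3,p4,p6,p7} and {p1,p8}.
No further refinement is possible. Final partition (3 blocks): {p2,p3,p4,p6,p7} | {p5,p9} | {p1,p8}.
p9 and p2 end up in different blocks, so they are distinguishable. For instance, the string 'ε' is accepted from only p2.

No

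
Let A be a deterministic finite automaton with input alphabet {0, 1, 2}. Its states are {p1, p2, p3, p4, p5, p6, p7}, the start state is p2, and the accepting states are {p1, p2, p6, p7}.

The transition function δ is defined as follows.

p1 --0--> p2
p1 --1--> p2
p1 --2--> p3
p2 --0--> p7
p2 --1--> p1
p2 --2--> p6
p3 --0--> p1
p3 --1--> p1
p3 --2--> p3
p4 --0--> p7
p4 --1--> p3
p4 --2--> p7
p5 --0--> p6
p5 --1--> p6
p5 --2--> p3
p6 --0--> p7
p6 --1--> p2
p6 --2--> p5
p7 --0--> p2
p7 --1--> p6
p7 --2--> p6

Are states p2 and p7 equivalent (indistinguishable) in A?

States {p4} cannot be reached from the start state, so discard them.
Initial partition by acceptance: {p1,p2,p6,p7} | {p3,p5}.
Split {p1,p2,p6,p7} by δ(·,2) → {p1,p6} and {p2,p7}.
Stable partition: {p1,p6} | {p3,p5} | {p2,p7} — 3 equivalence classes.
p2 and p7 lie in the same block of the stable partition, so they are equivalent — no string distinguishes them.

Yes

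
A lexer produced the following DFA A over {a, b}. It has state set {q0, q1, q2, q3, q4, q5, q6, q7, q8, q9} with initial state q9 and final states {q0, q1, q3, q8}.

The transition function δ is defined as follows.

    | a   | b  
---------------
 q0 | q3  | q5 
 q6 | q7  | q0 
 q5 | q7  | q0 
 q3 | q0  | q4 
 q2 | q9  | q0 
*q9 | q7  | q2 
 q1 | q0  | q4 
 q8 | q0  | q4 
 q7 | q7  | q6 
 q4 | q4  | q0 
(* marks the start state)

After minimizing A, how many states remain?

5

States {q1,q8} cannot be reached from the start state, so discard them.
Initial partition by acceptance: {q0,q3} | {q2,q4,q5,q6,q7,q9}.
Split {q2,q4,q5,q6,q7,q9} by δ(·,b) → {q2,q4,q5,q6} and {q7,q9}.
On input a, block {q2,q4,q5,q6} splits into {q2,q5,q6} and {q4}.
Split {q0,q3} by δ(·,b) → {q0} and {q3}.
Stable partition: {q0} | {q2,q5,q6} | {q7,q9} | {q4} | {q3} — 5 equivalence classes.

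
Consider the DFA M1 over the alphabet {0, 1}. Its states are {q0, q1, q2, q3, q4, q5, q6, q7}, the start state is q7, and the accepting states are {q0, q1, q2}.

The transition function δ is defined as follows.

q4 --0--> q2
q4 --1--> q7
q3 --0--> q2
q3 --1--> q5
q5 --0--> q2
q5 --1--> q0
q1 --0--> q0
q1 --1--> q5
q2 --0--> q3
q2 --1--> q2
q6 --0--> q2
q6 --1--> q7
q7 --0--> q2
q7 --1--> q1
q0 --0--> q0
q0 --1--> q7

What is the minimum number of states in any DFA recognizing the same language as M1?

Reachable states from the start: {q0,q1,q2,q3,q5,q7}. Unreachable: {q4,q6} — drop them.
Initial partition by acceptance: {q0,q1,q2} | {q3,q5,q7}.
Split {q0,q1,q2} by δ(·,0) → {q0,q1} and {q2}.
Split {q3,q5,q7} by δ(·,1) → {q5,q7} and {q3}.
Stable partition: {q0,q1} | {q5,q7} | {q2} | {q3} — 4 equivalence classes.

4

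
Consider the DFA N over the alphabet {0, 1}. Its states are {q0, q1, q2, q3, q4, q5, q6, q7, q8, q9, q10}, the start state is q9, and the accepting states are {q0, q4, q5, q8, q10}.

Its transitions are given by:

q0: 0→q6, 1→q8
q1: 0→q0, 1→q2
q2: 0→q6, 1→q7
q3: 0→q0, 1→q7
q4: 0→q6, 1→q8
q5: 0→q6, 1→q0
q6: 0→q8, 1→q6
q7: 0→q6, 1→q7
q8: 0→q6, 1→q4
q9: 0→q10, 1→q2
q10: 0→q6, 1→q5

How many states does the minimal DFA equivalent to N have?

States {q1,q3} cannot be reached from the start state, so discard them.
Start with accepting vs non-accepting: {q0,q4,q5,q8,q10} | {q2,q6,q7,q9}.
Refine {q2,q6,q7,q9} on symbol 0: members go to different blocks, giving {q2,q7} and {q6,q9}.
Refine {q6,q9} on symbol 1: members go to different blocks, giving {q6} and {q9}.
Stable partition: {q0,q4,q5,q8,q10} | {q2,q7} | {q6} | {q9} — 4 equivalence classes.

4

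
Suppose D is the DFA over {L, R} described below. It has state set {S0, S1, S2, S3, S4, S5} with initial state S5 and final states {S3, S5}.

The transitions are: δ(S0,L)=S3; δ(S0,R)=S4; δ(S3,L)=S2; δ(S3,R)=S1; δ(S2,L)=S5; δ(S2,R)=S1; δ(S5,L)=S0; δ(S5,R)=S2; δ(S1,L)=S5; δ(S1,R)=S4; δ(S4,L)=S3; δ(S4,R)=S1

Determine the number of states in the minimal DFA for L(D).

All states are reachable from the start state.
Start with accepting vs non-accepting: {S3,S5} | {S0,S1,S2,S4}.
Stable partition: {S3,S5} | {S0,S1,S2,S4} — 2 equivalence classes.

2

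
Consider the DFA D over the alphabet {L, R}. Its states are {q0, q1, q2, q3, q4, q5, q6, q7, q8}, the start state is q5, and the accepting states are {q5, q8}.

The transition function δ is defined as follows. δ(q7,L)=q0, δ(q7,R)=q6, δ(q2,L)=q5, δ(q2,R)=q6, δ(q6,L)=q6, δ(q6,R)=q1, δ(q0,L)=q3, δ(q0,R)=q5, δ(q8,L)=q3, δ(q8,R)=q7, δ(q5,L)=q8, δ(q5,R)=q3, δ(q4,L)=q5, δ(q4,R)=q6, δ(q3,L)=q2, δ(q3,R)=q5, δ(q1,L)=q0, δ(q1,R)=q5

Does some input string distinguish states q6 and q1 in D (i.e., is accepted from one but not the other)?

First remove the unreachable states {q4}; 8 states remain.
P0 = {q5,q8} | {q0,q1,q2,q3,q6,q7}.
Split {q5,q8} by δ(·,L) → {q5} and {q8}.
Refine {q0,q1,q2,q3,q6,q7} on symbol L: members go to different blocks, giving {q0,q1,q3,q6,q7} and {q2}.
On input L, block {q0,q1,q3,q6,q7} splits into {q0,q1,q6,q7} and {q3}.
Split {q0,q1,q6,q7} by δ(·,L) → {q1,q6,q7} and {q0}.
Split {q1,q6,q7} by δ(·,L) → {q1,q7} and {q6}.
Refine {q1,q7} on symbol R: members go to different blocks, giving {q1} and {q7}.
The partition is now stable with 8 blocks: {q5} | {q1} | {q8} | {q2} | {q3} | {q0} | {q6} | {q7}.
q6 and q1 end up in different blocks, so they are distinguishable. For instance, the string 'R' is accepted from only q1.

Yes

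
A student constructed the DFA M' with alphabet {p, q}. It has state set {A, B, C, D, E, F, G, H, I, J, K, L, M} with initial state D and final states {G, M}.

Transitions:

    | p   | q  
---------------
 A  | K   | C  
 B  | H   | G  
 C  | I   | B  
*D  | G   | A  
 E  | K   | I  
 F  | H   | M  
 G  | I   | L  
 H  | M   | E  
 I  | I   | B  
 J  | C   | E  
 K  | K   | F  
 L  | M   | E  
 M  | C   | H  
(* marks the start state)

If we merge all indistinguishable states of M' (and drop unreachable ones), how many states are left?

5

Reachable states from the start: {A,B,C,D,E,F,G,H,I,K,L,M}. Unreachable: {J} — drop them.
Start with accepting vs non-accepting: {G,M} | {A,B,C,D,E,F,H,I,K,L}.
Refine {A,B,C,D,E,F,H,I,K,L} on symbol p: members go to different blocks, giving {A,B,C,E,F,I,K} and {D,H,L}.
Refine {A,B,C,E,F,I,K} on symbol p: members go to different blocks, giving {A,C,E,I,K} and {B,F}.
On input q, block {A,C,E,I,K} splits into {C,I,K} and {A,E}.
Stable partition: {G,M} | {C,I,K} | {D,H,L} | {B,F} | {A,E} — 5 equivalence classes.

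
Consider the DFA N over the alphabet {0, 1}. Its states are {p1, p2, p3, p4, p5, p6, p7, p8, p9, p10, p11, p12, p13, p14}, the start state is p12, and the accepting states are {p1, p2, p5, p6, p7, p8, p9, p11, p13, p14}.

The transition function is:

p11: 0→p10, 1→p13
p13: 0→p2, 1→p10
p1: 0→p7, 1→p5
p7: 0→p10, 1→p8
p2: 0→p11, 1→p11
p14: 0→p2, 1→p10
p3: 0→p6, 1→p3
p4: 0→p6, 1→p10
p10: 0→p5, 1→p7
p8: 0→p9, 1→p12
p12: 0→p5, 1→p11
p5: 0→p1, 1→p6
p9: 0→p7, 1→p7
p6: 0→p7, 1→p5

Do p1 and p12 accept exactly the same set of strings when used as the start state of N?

No

States {p3,p4,p14} cannot be reached from the start state, so discard them.
Initial partition by acceptance: {p1,p2,p5,p6,p7,p8,p9,p11,p13} | {p10,p12}.
Refine {p1,p2,p5,p6,p7,p8,p9,p11,p13} on symbol 0: members go to different blocks, giving {p1,p2,p5,p6,p8,p9,p13} and {p7,p11}.
Refine {p1,p2,p5,p6,p8,p9,p13} on symbol 0: members go to different blocks, giving {p1,p2,p6,p9} and {p5,p8,p13}.
Split {p1,p2,p6,p9} by δ(·,1) → {p1,p6} and {p2,p9}.
On input 0, block {p5,p8,p13} splits into {p8,p13} and {p5}.
The partition is now stable with 6 blocks: {p1,p6} | {p10,p12} | {p7,p11} | {p8,p13} | {p2,p9} | {p5}.
p1 and p12 end up in different blocks, so they are distinguishable. For instance, the string 'ε' is accepted from only p1.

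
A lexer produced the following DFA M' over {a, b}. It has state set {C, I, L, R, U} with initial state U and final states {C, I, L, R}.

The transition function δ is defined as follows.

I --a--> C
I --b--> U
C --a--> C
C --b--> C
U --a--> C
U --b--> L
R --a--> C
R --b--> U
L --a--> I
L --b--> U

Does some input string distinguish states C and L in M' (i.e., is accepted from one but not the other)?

Yes

Reachable states from the start: {C,I,L,U}. Unreachable: {R} — drop them.
P0 = {C,I,L} | {U}.
Refine {C,I,L} on symbol b: members go to different blocks, giving {I,L} and {C}.
Split {I,L} by δ(·,a) → {I} and {L}.
The partition is now stable with 4 blocks: {I} | {U} | {C} | {L}.
C and L end up in different blocks, so they are distinguishable. For instance, the string 'b' is accepted from only C.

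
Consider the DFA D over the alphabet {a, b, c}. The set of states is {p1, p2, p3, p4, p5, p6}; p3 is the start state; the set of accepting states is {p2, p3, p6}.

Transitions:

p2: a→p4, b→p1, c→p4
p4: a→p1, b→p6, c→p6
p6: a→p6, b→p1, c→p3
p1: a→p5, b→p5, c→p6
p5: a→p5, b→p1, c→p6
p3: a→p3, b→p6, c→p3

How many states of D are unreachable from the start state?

No path from p3 leads to p2, p4; the other 4 states are all reachable.

2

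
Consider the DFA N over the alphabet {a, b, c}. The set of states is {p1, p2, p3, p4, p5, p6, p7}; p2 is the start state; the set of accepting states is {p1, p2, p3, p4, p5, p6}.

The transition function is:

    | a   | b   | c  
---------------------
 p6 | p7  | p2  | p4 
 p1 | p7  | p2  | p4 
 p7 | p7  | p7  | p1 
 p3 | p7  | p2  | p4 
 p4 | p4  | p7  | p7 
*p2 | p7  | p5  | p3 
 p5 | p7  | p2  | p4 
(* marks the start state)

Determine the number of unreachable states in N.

No path from p2 leads to p6; the other 6 states are all reachable.

1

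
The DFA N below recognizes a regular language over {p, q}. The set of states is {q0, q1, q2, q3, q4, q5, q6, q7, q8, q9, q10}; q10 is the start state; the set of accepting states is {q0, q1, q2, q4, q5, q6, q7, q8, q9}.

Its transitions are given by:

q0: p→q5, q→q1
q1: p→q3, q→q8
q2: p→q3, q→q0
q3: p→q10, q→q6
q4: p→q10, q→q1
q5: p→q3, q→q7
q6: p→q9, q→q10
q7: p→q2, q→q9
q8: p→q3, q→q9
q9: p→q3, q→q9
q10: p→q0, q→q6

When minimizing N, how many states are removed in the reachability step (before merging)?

Starting at q10 and following transitions, the reachable set is {q0, q1, q2, q3, q5, q6, q7, q8, q9, q10}. That leaves q4 unreachable — 1 in total.

1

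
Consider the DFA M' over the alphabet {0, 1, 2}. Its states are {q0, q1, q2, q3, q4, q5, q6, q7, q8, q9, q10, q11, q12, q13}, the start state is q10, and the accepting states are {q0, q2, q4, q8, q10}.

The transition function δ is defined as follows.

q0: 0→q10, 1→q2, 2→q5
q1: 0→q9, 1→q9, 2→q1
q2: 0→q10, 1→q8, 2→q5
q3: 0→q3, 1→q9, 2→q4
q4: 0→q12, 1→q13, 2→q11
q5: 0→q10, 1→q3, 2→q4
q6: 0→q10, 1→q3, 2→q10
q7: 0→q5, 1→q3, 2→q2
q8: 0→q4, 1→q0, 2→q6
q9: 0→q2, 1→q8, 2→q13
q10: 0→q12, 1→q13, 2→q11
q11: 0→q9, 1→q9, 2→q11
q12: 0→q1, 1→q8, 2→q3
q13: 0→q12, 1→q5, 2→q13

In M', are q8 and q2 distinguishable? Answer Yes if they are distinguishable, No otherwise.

States {q7} cannot be reached from the start state, so discard them.
Initial partition by acceptance: {q0,q2,q4,q8,q10} | {q1,q3,q5,q6,q9,q11,q12,q13}.
Refine {q0,q2,q4,q8,q10} on symbol 0: members go to different blocks, giving {q0,q2,q8} and {q4,q10}.
Split {q1,q3,q5,q6,q9,q11,q12,q13} by δ(·,0) → {q1,q3,q11,q12,q13} and {q5,q6} and {q9}.
On input 0, block {q1,q3,q11,q12,q13} splits into {q3,q12,q13} and {q1,q11}.
Refine {q3,q12,q13} on symbol 0: members go to different blocks, giving {q3,q13} and {q12}.
Split {q3,q13} by δ(·,0) → {q3} and {q13}.
The partition is now stable with 8 blocks: {q0,q2,q8} | {q3} | {q4,q10} | {q5,q6} | {q9} | {q1,q11} | {q12} | {q13}.
q8 and q2 lie in the same block of the stable partition, so they are equivalent — no string distinguishes them.

No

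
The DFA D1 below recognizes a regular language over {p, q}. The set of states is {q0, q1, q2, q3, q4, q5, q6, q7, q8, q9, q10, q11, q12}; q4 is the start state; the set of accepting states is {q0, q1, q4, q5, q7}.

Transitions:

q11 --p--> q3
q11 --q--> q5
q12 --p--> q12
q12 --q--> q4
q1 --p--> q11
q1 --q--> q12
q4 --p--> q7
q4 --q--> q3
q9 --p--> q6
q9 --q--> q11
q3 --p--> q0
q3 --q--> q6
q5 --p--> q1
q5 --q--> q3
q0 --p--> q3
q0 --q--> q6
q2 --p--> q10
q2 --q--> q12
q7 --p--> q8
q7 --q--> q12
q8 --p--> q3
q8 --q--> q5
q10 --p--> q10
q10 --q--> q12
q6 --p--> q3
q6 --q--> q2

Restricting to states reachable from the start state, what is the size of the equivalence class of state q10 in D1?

2

First remove the unreachable states {q9}; 12 states remain.
Initial partition by acceptance: {q0,q1,q4,q5,q7} | {q2,q3,q6,q8,q10,q11,q12}.
On input p, block {q0,q1,q4,q5,q7} splits into {q0,q1,q7} and {q4,q5}.
Refine {q2,q3,q6,q8,q10,q11,q12} on symbol p: members go to different blocks, giving {q2,q6,q8,q10,q11,q12} and {q3}.
Refine {q0,q1,q7} on symbol p: members go to different blocks, giving {q1,q7} and {q0}.
On input p, block {q2,q6,q8,q10,q11,q12} splits into {q2,q10,q12} and {q6,q8,q11}.
Split {q2,q10,q12} by δ(·,q) → {q2,q10} and {q12}.
On input q, block {q6,q8,q11} splits into {q8,q11} and {q6}.
Stable partition: {q1,q7} | {q2,q10} | {q4,q5} | {q3} | {q0} | {q8,q11} | {q12} | {q6} — 8 equivalence classes.
State q10 belongs to the block {q2,q10}, which has 2 states.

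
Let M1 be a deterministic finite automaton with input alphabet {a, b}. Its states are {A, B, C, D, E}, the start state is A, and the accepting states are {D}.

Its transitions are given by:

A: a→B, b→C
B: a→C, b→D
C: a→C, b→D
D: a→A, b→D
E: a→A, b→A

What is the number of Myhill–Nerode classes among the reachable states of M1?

3

First remove the unreachable states {E}; 4 states remain.
Start with accepting vs non-accepting: {D} | {A,B,C}.
Split {A,B,C} by δ(·,b) → {B,C} and {A}.
Stable partition: {D} | {B,C} | {A} — 3 equivalence classes.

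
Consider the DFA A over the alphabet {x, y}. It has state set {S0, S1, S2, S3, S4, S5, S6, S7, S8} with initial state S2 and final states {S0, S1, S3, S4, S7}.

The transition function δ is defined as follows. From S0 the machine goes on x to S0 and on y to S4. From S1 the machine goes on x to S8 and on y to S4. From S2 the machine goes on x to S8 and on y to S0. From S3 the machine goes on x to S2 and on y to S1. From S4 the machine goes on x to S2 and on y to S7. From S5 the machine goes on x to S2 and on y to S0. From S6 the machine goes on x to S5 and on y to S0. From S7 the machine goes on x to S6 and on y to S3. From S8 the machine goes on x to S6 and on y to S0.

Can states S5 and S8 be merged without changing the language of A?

Yes

Start with accepting vs non-accepting: {S0,S1,S3,S4,S7} | {S2,S5,S6,S8}.
On input x, block {S0,S1,S3,S4,S7} splits into {S1,S3,S4,S7} and {S0}.
No further refinement is possible. Final partition (3 blocks): {S1,S3,S4,S7} | {S2,S5,S6,S8} | {S0}.
S5 and S8 lie in the same block of the stable partition, so they are equivalent — no string distinguishes them.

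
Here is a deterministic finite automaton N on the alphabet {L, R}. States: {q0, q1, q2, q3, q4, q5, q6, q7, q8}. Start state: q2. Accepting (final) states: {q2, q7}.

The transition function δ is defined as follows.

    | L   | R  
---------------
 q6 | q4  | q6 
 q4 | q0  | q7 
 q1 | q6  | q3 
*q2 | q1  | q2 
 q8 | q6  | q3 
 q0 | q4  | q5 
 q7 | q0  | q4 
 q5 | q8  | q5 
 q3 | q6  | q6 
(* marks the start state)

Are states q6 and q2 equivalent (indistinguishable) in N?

All states are reachable from the start state.
Start with accepting vs non-accepting: {q2,q7} | {q0,q1,q3,q4,q5,q6,q8}.
Split {q2,q7} by δ(·,R) → {q2} and {q7}.
Refine {q0,q1,q3,q4,q5,q6,q8} on symbol R: members go to different blocks, giving {q0,q1,q3,q5,q6,q8} and {q4}.
Split {q0,q1,q3,q5,q6,q8} by δ(·,L) → {q1,q3,q5,q8} and {q0,q6}.
Refine {q1,q3,q5,q8} on symbol L: members go to different blocks, giving {q1,q3,q8} and {q5}.
Split {q1,q3,q8} by δ(·,R) → {q1,q8} and {q3}.
On input R, block {q0,q6} splits into {q0} and {q6}.
Stable partition: {q2} | {q1,q8} | {q7} | {q4} | {q0} | {q5} | {q3} | {q6} — 8 equivalence classes.
q6 and q2 end up in different blocks, so they are distinguishable. For instance, the string 'ε' is accepted from only q2.

No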